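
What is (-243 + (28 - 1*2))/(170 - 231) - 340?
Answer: -20523/61 ≈ -336.44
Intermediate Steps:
(-243 + (28 - 1*2))/(170 - 231) - 340 = (-243 + (28 - 2))/(-61) - 340 = (-243 + 26)*(-1/61) - 340 = -217*(-1/61) - 340 = 217/61 - 340 = -20523/61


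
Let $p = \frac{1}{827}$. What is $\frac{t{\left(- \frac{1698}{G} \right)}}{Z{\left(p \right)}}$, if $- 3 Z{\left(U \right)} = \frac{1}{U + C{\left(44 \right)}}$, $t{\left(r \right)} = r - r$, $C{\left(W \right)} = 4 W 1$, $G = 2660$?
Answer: $0$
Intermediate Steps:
$C{\left(W \right)} = 4 W$
$p = \frac{1}{827} \approx 0.0012092$
$t{\left(r \right)} = 0$
$Z{\left(U \right)} = - \frac{1}{3 \left(176 + U\right)}$ ($Z{\left(U \right)} = - \frac{1}{3 \left(U + 4 \cdot 44\right)} = - \frac{1}{3 \left(U + 176\right)} = - \frac{1}{3 \left(176 + U\right)}$)
$\frac{t{\left(- \frac{1698}{G} \right)}}{Z{\left(p \right)}} = \frac{0}{\left(-1\right) \frac{1}{528 + 3 \cdot \frac{1}{827}}} = \frac{0}{\left(-1\right) \frac{1}{528 + \frac{3}{827}}} = \frac{0}{\left(-1\right) \frac{1}{\frac{436659}{827}}} = \frac{0}{\left(-1\right) \frac{827}{436659}} = \frac{0}{- \frac{827}{436659}} = 0 \left(- \frac{436659}{827}\right) = 0$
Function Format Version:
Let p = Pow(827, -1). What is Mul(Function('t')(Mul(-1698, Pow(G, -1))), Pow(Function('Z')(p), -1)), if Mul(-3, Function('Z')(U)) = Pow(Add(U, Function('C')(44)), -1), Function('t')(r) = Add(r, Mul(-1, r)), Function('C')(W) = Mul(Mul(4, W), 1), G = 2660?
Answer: 0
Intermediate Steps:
Function('C')(W) = Mul(4, W)
p = Rational(1, 827) ≈ 0.0012092
Function('t')(r) = 0
Function('Z')(U) = Mul(Rational(-1, 3), Pow(Add(176, U), -1)) (Function('Z')(U) = Mul(Rational(-1, 3), Pow(Add(U, Mul(4, 44)), -1)) = Mul(Rational(-1, 3), Pow(Add(U, 176), -1)) = Mul(Rational(-1, 3), Pow(Add(176, U), -1)))
Mul(Function('t')(Mul(-1698, Pow(G, -1))), Pow(Function('Z')(p), -1)) = Mul(0, Pow(Mul(-1, Pow(Add(528, Mul(3, Rational(1, 827))), -1)), -1)) = Mul(0, Pow(Mul(-1, Pow(Add(528, Rational(3, 827)), -1)), -1)) = Mul(0, Pow(Mul(-1, Pow(Rational(436659, 827), -1)), -1)) = Mul(0, Pow(Mul(-1, Rational(827, 436659)), -1)) = Mul(0, Pow(Rational(-827, 436659), -1)) = Mul(0, Rational(-436659, 827)) = 0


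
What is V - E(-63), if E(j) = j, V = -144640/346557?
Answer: 21688451/346557 ≈ 62.583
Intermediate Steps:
V = -144640/346557 (V = -144640*1/346557 = -144640/346557 ≈ -0.41736)
V - E(-63) = -144640/346557 - 1*(-63) = -144640/346557 + 63 = 21688451/346557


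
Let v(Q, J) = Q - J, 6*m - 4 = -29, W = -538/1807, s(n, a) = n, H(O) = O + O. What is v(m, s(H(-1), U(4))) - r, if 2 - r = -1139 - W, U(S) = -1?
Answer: -12390985/10842 ≈ -1142.9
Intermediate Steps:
H(O) = 2*O
W = -538/1807 (W = -538*1/1807 = -538/1807 ≈ -0.29773)
m = -25/6 (m = ⅔ + (⅙)*(-29) = ⅔ - 29/6 = -25/6 ≈ -4.1667)
r = 2061249/1807 (r = 2 - (-1139 - 1*(-538/1807)) = 2 - (-1139 + 538/1807) = 2 - 1*(-2057635/1807) = 2 + 2057635/1807 = 2061249/1807 ≈ 1140.7)
v(m, s(H(-1), U(4))) - r = (-25/6 - 2*(-1)) - 1*2061249/1807 = (-25/6 - 1*(-2)) - 2061249/1807 = (-25/6 + 2) - 2061249/1807 = -13/6 - 2061249/1807 = -12390985/10842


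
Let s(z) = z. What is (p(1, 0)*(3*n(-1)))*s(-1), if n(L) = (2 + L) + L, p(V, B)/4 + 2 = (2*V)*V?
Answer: 0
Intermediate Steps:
p(V, B) = -8 + 8*V² (p(V, B) = -8 + 4*((2*V)*V) = -8 + 4*(2*V²) = -8 + 8*V²)
n(L) = 2 + 2*L
(p(1, 0)*(3*n(-1)))*s(-1) = ((-8 + 8*1²)*(3*(2 + 2*(-1))))*(-1) = ((-8 + 8*1)*(3*(2 - 2)))*(-1) = ((-8 + 8)*(3*0))*(-1) = (0*0)*(-1) = 0*(-1) = 0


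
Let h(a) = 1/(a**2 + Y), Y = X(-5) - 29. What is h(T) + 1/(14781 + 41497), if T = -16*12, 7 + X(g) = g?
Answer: 93101/2072324794 ≈ 4.4926e-5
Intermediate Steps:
X(g) = -7 + g
Y = -41 (Y = (-7 - 5) - 29 = -12 - 29 = -41)
T = -192
h(a) = 1/(-41 + a**2) (h(a) = 1/(a**2 - 41) = 1/(-41 + a**2))
h(T) + 1/(14781 + 41497) = 1/(-41 + (-192)**2) + 1/(14781 + 41497) = 1/(-41 + 36864) + 1/56278 = 1/36823 + 1/56278 = 93101/2072324794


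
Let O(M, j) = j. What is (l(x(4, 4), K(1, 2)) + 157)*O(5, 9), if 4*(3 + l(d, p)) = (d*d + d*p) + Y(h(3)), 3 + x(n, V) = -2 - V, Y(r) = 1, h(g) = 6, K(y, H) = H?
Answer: 1530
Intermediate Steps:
x(n, V) = -5 - V (x(n, V) = -3 + (-2 - V) = -5 - V)
l(d, p) = -11/4 + d²/4 + d*p/4 (l(d, p) = -3 + ((d*d + d*p) + 1)/4 = -3 + ((d² + d*p) + 1)/4 = -3 + (1 + d² + d*p)/4 = -3 + (¼ + d²/4 + d*p/4) = -11/4 + d²/4 + d*p/4)
(l(x(4, 4), K(1, 2)) + 157)*O(5, 9) = ((-11/4 + (-5 - 1*4)²/4 + (¼)*(-5 - 1*4)*2) + 157)*9 = ((-11/4 + (-5 - 4)²/4 + (¼)*(-5 - 4)*2) + 157)*9 = ((-11/4 + (¼)*(-9)² + (¼)*(-9)*2) + 157)*9 = ((-11/4 + (¼)*81 - 9/2) + 157)*9 = ((-11/4 + 81/4 - 9/2) + 157)*9 = (13 + 157)*9 = 170*9 = 1530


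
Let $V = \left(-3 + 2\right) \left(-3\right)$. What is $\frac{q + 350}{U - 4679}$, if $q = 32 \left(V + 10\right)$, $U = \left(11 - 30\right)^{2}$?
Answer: $- \frac{383}{2159} \approx -0.1774$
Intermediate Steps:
$V = 3$ ($V = \left(-1\right) \left(-3\right) = 3$)
$U = 361$ ($U = \left(-19\right)^{2} = 361$)
$q = 416$ ($q = 32 \left(3 + 10\right) = 32 \cdot 13 = 416$)
$\frac{q + 350}{U - 4679} = \frac{416 + 350}{361 - 4679} = \frac{766}{-4318} = 766 \left(- \frac{1}{4318}\right) = - \frac{383}{2159}$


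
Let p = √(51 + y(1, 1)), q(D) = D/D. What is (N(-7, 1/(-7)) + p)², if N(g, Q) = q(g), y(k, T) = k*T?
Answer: 53 + 4*√13 ≈ 67.422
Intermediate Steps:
y(k, T) = T*k
q(D) = 1
N(g, Q) = 1
p = 2*√13 (p = √(51 + 1*1) = √(51 + 1) = √52 = 2*√13 ≈ 7.2111)
(N(-7, 1/(-7)) + p)² = (1 + 2*√13)²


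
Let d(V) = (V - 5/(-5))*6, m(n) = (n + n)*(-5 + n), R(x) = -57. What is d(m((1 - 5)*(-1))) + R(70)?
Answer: -99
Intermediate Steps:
m(n) = 2*n*(-5 + n) (m(n) = (2*n)*(-5 + n) = 2*n*(-5 + n))
d(V) = 6 + 6*V (d(V) = (V - 5*(-⅕))*6 = (V + 1)*6 = (1 + V)*6 = 6 + 6*V)
d(m((1 - 5)*(-1))) + R(70) = (6 + 6*(2*((1 - 5)*(-1))*(-5 + (1 - 5)*(-1)))) - 57 = (6 + 6*(2*(-4*(-1))*(-5 - 4*(-1)))) - 57 = (6 + 6*(2*4*(-5 + 4))) - 57 = (6 + 6*(2*4*(-1))) - 57 = (6 + 6*(-8)) - 57 = (6 - 48) - 57 = -42 - 57 = -99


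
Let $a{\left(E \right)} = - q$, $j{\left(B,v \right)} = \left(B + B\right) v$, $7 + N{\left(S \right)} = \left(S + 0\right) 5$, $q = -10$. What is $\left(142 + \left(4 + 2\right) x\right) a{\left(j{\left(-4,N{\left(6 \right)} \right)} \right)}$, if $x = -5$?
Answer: $1120$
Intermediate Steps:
$N{\left(S \right)} = -7 + 5 S$ ($N{\left(S \right)} = -7 + \left(S + 0\right) 5 = -7 + S 5 = -7 + 5 S$)
$j{\left(B,v \right)} = 2 B v$
$a{\left(E \right)} = 10$ ($a{\left(E \right)} = \left(-1\right) \left(-10\right) = 10$)
$\left(142 + \left(4 + 2\right) x\right) a{\left(j{\left(-4,N{\left(6 \right)} \right)} \right)} = \left(142 + \left(4 + 2\right) \left(-5\right)\right) 10 = \left(142 + 6 \left(-5\right)\right) 10 = \left(142 - 30\right) 10 = 112 \cdot 10 = 1120$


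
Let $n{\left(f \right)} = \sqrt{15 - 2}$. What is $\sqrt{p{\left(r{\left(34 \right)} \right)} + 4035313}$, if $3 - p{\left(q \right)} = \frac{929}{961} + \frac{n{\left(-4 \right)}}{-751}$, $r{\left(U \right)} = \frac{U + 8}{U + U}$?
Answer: $\frac{\sqrt{2187160767245747 + 721711 \sqrt{13}}}{23281} \approx 2008.8$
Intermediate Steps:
$r{\left(U \right)} = \frac{8 + U}{2 U}$
$n{\left(f \right)} = \sqrt{13}$
$p{\left(q \right)} = \frac{1954}{961} + \frac{\sqrt{13}}{751}$ ($p{\left(q \right)} = 3 - \left(\frac{929}{961} + \frac{\sqrt{13}}{-751}\right) = 3 - \left(929 \cdot \frac{1}{961} + \sqrt{13} \left(- \frac{1}{751}\right)\right) = 3 - \left(\frac{929}{961} - \frac{\sqrt{13}}{751}\right) = \frac{1954}{961} + \frac{\sqrt{13}}{751}$)
$\sqrt{p{\left(r{\left(34 \right)} \right)} + 4035313} = \sqrt{\left(\frac{1954}{961} + \frac{\sqrt{13}}{751}\right) + 4035313} = \sqrt{\frac{3877937747}{961} + \frac{\sqrt{13}}{751}}$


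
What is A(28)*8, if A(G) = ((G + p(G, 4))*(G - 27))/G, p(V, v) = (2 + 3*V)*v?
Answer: 744/7 ≈ 106.29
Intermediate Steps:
p(V, v) = v*(2 + 3*V)
A(G) = (-27 + G)*(8 + 13*G)/G (A(G) = ((G + 4*(2 + 3*G))*(G - 27))/G = ((G + (8 + 12*G))*(-27 + G))/G = ((8 + 13*G)*(-27 + G))/G = ((-27 + G)*(8 + 13*G))/G = (-27 + G)*(8 + 13*G)/G)
A(28)*8 = (-343 - 216/28 + 13*28)*8 = (-343 - 216*1/28 + 364)*8 = (-343 - 54/7 + 364)*8 = (93/7)*8 = 744/7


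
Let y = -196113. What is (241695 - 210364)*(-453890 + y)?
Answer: -20365243993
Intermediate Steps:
(241695 - 210364)*(-453890 + y) = (241695 - 210364)*(-453890 - 196113) = 31331*(-650003) = -20365243993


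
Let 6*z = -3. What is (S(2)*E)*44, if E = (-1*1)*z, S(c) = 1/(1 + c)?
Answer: 22/3 ≈ 7.3333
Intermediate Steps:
z = -½ (z = (⅙)*(-3) = -½ ≈ -0.50000)
E = ½ (E = -1*1*(-½) = -1*(-½) = ½ ≈ 0.50000)
(S(2)*E)*44 = ((½)/(1 + 2))*44 = ((½)/3)*44 = ((⅓)*(½))*44 = (⅙)*44 = 22/3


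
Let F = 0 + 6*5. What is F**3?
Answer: 27000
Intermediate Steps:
F = 30 (F = 0 + 30 = 30)
F**3 = 30**3 = 27000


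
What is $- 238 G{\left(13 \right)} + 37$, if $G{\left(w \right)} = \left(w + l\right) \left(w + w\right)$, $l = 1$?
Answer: $-86595$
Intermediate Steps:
$G{\left(w \right)} = 2 w \left(1 + w\right)$ ($G{\left(w \right)} = \left(w + 1\right) \left(w + w\right) = \left(1 + w\right) 2 w = 2 w \left(1 + w\right)$)
$- 238 G{\left(13 \right)} + 37 = - 238 \cdot 2 \cdot 13 \left(1 + 13\right) + 37 = - 238 \cdot 2 \cdot 13 \cdot 14 + 37 = \left(-238\right) 364 + 37 = -86632 + 37 = -86595$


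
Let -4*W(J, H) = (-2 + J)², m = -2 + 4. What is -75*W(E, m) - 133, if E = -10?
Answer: 2567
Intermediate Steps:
m = 2
W(J, H) = -(-2 + J)²/4
-75*W(E, m) - 133 = -(-75)*(-2 - 10)²/4 - 133 = -(-75)*(-12)²/4 - 133 = -(-75)*144/4 - 133 = -75*(-36) - 133 = 2700 - 133 = 2567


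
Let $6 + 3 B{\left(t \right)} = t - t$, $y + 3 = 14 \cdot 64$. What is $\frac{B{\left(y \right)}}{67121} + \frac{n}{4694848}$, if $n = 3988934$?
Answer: $\frac{133865924659}{157561446304} \approx 0.84961$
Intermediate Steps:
$y = 893$ ($y = -3 + 14 \cdot 64 = -3 + 896 = 893$)
$B{\left(t \right)} = -2$ ($B{\left(t \right)} = -2 + \frac{t - t}{3} = -2 + \frac{1}{3} \cdot 0 = -2 + 0 = -2$)
$\frac{B{\left(y \right)}}{67121} + \frac{n}{4694848} = - \frac{2}{67121} + \frac{3988934}{4694848} = \left(-2\right) \frac{1}{67121} + 3988934 \cdot \frac{1}{4694848} = - \frac{2}{67121} + \frac{1994467}{2347424} = \frac{133865924659}{157561446304}$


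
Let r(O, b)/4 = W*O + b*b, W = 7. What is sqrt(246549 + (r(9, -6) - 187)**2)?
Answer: sqrt(290230) ≈ 538.73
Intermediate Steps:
r(O, b) = 4*b**2 + 28*O (r(O, b) = 4*(7*O + b*b) = 4*(7*O + b**2) = 4*(b**2 + 7*O) = 4*b**2 + 28*O)
sqrt(246549 + (r(9, -6) - 187)**2) = sqrt(246549 + ((4*(-6)**2 + 28*9) - 187)**2) = sqrt(246549 + ((4*36 + 252) - 187)**2) = sqrt(246549 + ((144 + 252) - 187)**2) = sqrt(246549 + (396 - 187)**2) = sqrt(246549 + 209**2) = sqrt(246549 + 43681) = sqrt(290230)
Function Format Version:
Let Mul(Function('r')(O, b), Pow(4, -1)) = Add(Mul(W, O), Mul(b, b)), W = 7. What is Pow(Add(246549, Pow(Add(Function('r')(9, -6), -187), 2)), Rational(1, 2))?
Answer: Pow(290230, Rational(1, 2)) ≈ 538.73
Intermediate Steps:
Function('r')(O, b) = Add(Mul(4, Pow(b, 2)), Mul(28, O)) (Function('r')(O, b) = Mul(4, Add(Mul(7, O), Mul(b, b))) = Mul(4, Add(Mul(7, O), Pow(b, 2))) = Mul(4, Add(Pow(b, 2), Mul(7, O))) = Add(Mul(4, Pow(b, 2)), Mul(28, O)))
Pow(Add(246549, Pow(Add(Function('r')(9, -6), -187), 2)), Rational(1, 2)) = Pow(Add(246549, Pow(Add(Add(Mul(4, Pow(-6, 2)), Mul(28, 9)), -187), 2)), Rational(1, 2)) = Pow(Add(246549, Pow(Add(Add(Mul(4, 36), 252), -187), 2)), Rational(1, 2)) = Pow(Add(246549, Pow(Add(Add(144, 252), -187), 2)), Rational(1, 2)) = Pow(Add(246549, Pow(Add(396, -187), 2)), Rational(1, 2)) = Pow(Add(246549, Pow(209, 2)), Rational(1, 2)) = Pow(Add(246549, 43681), Rational(1, 2)) = Pow(290230, Rational(1, 2))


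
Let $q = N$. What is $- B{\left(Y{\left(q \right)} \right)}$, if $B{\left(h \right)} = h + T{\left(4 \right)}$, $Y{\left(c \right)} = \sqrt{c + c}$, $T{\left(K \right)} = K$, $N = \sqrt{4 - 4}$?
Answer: $-4$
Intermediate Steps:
$N = 0$ ($N = \sqrt{0} = 0$)
$q = 0$
$Y{\left(c \right)} = \sqrt{2} \sqrt{c}$ ($Y{\left(c \right)} = \sqrt{2 c} = \sqrt{2} \sqrt{c}$)
$B{\left(h \right)} = 4 + h$ ($B{\left(h \right)} = h + 4 = 4 + h$)
$- B{\left(Y{\left(q \right)} \right)} = - (4 + \sqrt{2} \sqrt{0}) = - (4 + \sqrt{2} \cdot 0) = - (4 + 0) = \left(-1\right) 4 = -4$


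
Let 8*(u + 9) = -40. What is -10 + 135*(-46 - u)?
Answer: -4330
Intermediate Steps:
u = -14 (u = -9 + (1/8)*(-40) = -9 - 5 = -14)
-10 + 135*(-46 - u) = -10 + 135*(-46 - 1*(-14)) = -10 + 135*(-46 + 14) = -10 + 135*(-32) = -10 - 4320 = -4330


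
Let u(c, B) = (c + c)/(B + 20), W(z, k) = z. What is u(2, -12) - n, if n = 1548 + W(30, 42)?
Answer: -3155/2 ≈ -1577.5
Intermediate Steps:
u(c, B) = 2*c/(20 + B) (u(c, B) = (2*c)/(20 + B) = 2*c/(20 + B))
n = 1578 (n = 1548 + 30 = 1578)
u(2, -12) - n = 2*2/(20 - 12) - 1*1578 = 2*2/8 - 1578 = 2*2*(⅛) - 1578 = ½ - 1578 = -3155/2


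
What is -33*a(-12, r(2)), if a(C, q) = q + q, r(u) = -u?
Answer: 132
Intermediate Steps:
a(C, q) = 2*q
-33*a(-12, r(2)) = -66*(-1*2) = -66*(-2) = -33*(-4) = 132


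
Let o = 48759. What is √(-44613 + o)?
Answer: √4146 ≈ 64.389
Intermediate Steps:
√(-44613 + o) = √(-44613 + 48759) = √4146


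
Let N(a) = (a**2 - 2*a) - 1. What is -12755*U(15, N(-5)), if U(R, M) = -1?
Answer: 12755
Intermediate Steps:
N(a) = -1 + a**2 - 2*a
-12755*U(15, N(-5)) = -12755*(-1) = 12755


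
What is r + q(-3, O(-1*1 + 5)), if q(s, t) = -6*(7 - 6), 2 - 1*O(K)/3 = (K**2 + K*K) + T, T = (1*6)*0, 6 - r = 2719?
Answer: -2719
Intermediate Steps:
r = -2713 (r = 6 - 1*2719 = 6 - 2719 = -2713)
T = 0 (T = 6*0 = 0)
O(K) = 6 - 6*K**2 (O(K) = 6 - 3*((K**2 + K*K) + 0) = 6 - 3*((K**2 + K**2) + 0) = 6 - 3*(2*K**2 + 0) = 6 - 6*K**2)
q(s, t) = -6 (q(s, t) = -6*1 = -6)
r + q(-3, O(-1*1 + 5)) = -2713 - 6 = -2719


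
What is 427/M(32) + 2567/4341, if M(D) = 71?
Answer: 2035864/308211 ≈ 6.6054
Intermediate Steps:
427/M(32) + 2567/4341 = 427/71 + 2567/4341 = 2035864/308211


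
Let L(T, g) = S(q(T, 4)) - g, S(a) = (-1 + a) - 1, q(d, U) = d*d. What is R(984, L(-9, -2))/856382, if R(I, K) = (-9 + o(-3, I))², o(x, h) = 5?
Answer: 8/428191 ≈ 1.8683e-5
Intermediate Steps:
q(d, U) = d²
S(a) = -2 + a
L(T, g) = -2 + T² - g (L(T, g) = (-2 + T²) - g = -2 + T² - g)
R(I, K) = 16 (R(I, K) = (-9 + 5)² = (-4)² = 16)
R(984, L(-9, -2))/856382 = 16/856382 = 16*(1/856382) = 8/428191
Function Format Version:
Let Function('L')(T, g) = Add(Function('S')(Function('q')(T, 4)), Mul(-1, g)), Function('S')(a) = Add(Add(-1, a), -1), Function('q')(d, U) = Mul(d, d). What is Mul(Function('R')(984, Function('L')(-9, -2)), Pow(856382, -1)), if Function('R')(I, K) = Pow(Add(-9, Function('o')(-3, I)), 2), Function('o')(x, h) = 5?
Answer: Rational(8, 428191) ≈ 1.8683e-5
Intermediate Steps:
Function('q')(d, U) = Pow(d, 2)
Function('S')(a) = Add(-2, a)
Function('L')(T, g) = Add(-2, Pow(T, 2), Mul(-1, g)) (Function('L')(T, g) = Add(Add(-2, Pow(T, 2)), Mul(-1, g)) = Add(-2, Pow(T, 2), Mul(-1, g)))
Function('R')(I, K) = 16 (Function('R')(I, K) = Pow(Add(-9, 5), 2) = Pow(-4, 2) = 16)
Mul(Function('R')(984, Function('L')(-9, -2)), Pow(856382, -1)) = Mul(16, Pow(856382, -1)) = Mul(16, Rational(1, 856382)) = Rational(8, 428191)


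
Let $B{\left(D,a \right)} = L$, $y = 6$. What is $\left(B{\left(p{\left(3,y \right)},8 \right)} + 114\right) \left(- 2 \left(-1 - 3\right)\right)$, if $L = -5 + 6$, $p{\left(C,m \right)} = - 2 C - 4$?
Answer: $920$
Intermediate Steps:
$p{\left(C,m \right)} = -4 - 2 C$
$L = 1$
$B{\left(D,a \right)} = 1$
$\left(B{\left(p{\left(3,y \right)},8 \right)} + 114\right) \left(- 2 \left(-1 - 3\right)\right) = \left(1 + 114\right) \left(- 2 \left(-1 - 3\right)\right) = 115 \left(\left(-2\right) \left(-4\right)\right) = 115 \cdot 8 = 920$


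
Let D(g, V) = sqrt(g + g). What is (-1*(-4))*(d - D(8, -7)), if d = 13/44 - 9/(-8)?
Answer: -227/22 ≈ -10.318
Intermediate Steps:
D(g, V) = sqrt(2)*sqrt(g) (D(g, V) = sqrt(2*g) = sqrt(2)*sqrt(g))
d = 125/88 (d = 13*(1/44) - 9*(-1/8) = 13/44 + 9/8 = 125/88 ≈ 1.4205)
(-1*(-4))*(d - D(8, -7)) = (-1*(-4))*(125/88 - sqrt(2)*sqrt(8)) = 4*(125/88 - sqrt(2)*2*sqrt(2)) = 4*(125/88 - 1*4) = 4*(125/88 - 4) = 4*(-227/88) = -227/22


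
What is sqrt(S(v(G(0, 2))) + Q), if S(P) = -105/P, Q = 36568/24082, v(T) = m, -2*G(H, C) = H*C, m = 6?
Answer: 3*I*sqrt(1029818566)/24082 ≈ 3.9977*I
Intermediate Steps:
G(H, C) = -C*H/2 (G(H, C) = -H*C/2 = -C*H/2)
v(T) = 6
Q = 18284/12041 (Q = 36568*(1/24082) = 18284/12041 ≈ 1.5185)
sqrt(S(v(G(0, 2))) + Q) = sqrt(-105/6 + 18284/12041) = sqrt(-105*1/6 + 18284/12041) = sqrt(-35/2 + 18284/12041) = sqrt(-384867/24082) = 3*I*sqrt(1029818566)/24082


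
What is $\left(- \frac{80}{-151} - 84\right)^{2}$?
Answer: $\frac{158860816}{22801} \approx 6967.3$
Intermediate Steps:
$\left(- \frac{80}{-151} - 84\right)^{2} = \left(\left(-80\right) \left(- \frac{1}{151}\right) - 84\right)^{2} = \left(\frac{80}{151} - 84\right)^{2} = \left(- \frac{12604}{151}\right)^{2} = \frac{158860816}{22801}$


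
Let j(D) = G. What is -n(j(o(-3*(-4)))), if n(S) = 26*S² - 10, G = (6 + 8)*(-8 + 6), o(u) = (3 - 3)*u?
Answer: -20374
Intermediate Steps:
o(u) = 0 (o(u) = 0*u = 0)
G = -28 (G = 14*(-2) = -28)
j(D) = -28
n(S) = -10 + 26*S²
-n(j(o(-3*(-4)))) = -(-10 + 26*(-28)²) = -(-10 + 26*784) = -(-10 + 20384) = -1*20374 = -20374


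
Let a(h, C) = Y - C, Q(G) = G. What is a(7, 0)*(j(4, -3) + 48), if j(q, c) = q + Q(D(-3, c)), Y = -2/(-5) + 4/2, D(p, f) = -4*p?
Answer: 768/5 ≈ 153.60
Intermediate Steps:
Y = 12/5 (Y = -2*(-1/5) + 4*(1/2) = 2/5 + 2 = 12/5 ≈ 2.4000)
j(q, c) = 12 + q (j(q, c) = q - 4*(-3) = q + 12 = 12 + q)
a(h, C) = 12/5 - C
a(7, 0)*(j(4, -3) + 48) = (12/5 - 1*0)*((12 + 4) + 48) = (12/5 + 0)*(16 + 48) = (12/5)*64 = 768/5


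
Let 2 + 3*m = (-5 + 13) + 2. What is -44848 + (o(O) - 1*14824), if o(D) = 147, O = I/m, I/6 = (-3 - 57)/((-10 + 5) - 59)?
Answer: -59525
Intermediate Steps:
m = 8/3 (m = -2/3 + ((-5 + 13) + 2)/3 = -2/3 + (8 + 2)/3 = -2/3 + (1/3)*10 = -2/3 + 10/3 = 8/3 ≈ 2.6667)
I = 45/8 (I = 6*((-3 - 57)/((-10 + 5) - 59)) = 6*(-60/(-5 - 59)) = 6*(-60/(-64)) = 6*(-60*(-1/64)) = 6*(15/16) = 45/8 ≈ 5.6250)
O = 135/64 (O = 45/(8*(8/3)) = (45/8)*(3/8) = 135/64 ≈ 2.1094)
-44848 + (o(O) - 1*14824) = -44848 + (147 - 1*14824) = -44848 + (147 - 14824) = -44848 - 14677 = -59525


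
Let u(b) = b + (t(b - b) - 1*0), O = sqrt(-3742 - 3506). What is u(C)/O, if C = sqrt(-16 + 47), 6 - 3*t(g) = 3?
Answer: I*(-sqrt(453) - sqrt(14043))/1812 ≈ -0.077145*I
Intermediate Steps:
t(g) = 1 (t(g) = 2 - 1/3*3 = 2 - 1 = 1)
C = sqrt(31) ≈ 5.5678
O = 4*I*sqrt(453) (O = sqrt(-7248) = 4*I*sqrt(453) ≈ 85.135*I)
u(b) = 1 + b (u(b) = b + (1 - 1*0) = b + (1 + 0) = b + 1 = 1 + b)
u(C)/O = (1 + sqrt(31))/((4*I*sqrt(453))) = (1 + sqrt(31))*(-I*sqrt(453)/1812) = -I*sqrt(453)*(1 + sqrt(31))/1812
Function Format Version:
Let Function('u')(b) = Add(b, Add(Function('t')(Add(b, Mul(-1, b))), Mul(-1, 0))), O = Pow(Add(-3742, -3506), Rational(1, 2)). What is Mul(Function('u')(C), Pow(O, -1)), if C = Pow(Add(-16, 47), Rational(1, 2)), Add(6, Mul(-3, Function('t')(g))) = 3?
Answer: Mul(Rational(1, 1812), I, Add(Mul(-1, Pow(453, Rational(1, 2))), Mul(-1, Pow(14043, Rational(1, 2))))) ≈ Mul(-0.077145, I)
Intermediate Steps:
Function('t')(g) = 1 (Function('t')(g) = Add(2, Mul(Rational(-1, 3), 3)) = Add(2, -1) = 1)
C = Pow(31, Rational(1, 2)) ≈ 5.5678
O = Mul(4, I, Pow(453, Rational(1, 2))) (O = Pow(-7248, Rational(1, 2)) = Mul(4, I, Pow(453, Rational(1, 2))) ≈ Mul(85.135, I))
Function('u')(b) = Add(1, b) (Function('u')(b) = Add(b, Add(1, Mul(-1, 0))) = Add(b, Add(1, 0)) = Add(b, 1) = Add(1, b))
Mul(Function('u')(C), Pow(O, -1)) = Mul(Add(1, Pow(31, Rational(1, 2))), Pow(Mul(4, I, Pow(453, Rational(1, 2))), -1)) = Mul(Add(1, Pow(31, Rational(1, 2))), Mul(Rational(-1, 1812), I, Pow(453, Rational(1, 2)))) = Mul(Rational(-1, 1812), I, Pow(453, Rational(1, 2)), Add(1, Pow(31, Rational(1, 2))))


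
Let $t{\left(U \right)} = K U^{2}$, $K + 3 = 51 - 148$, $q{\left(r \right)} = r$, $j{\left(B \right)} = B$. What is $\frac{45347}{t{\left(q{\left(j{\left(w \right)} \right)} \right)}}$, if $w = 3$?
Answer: $- \frac{45347}{900} \approx -50.386$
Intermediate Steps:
$K = -100$ ($K = -3 + \left(51 - 148\right) = -3 - 97 = -100$)
$t{\left(U \right)} = - 100 U^{2}$
$\frac{45347}{t{\left(q{\left(j{\left(w \right)} \right)} \right)}} = \frac{45347}{\left(-100\right) 3^{2}} = \frac{45347}{\left(-100\right) 9} = \frac{45347}{-900} = 45347 \left(- \frac{1}{900}\right) = - \frac{45347}{900}$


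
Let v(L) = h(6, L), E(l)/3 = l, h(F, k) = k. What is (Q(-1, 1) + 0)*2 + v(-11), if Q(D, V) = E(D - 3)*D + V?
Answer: 15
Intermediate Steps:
E(l) = 3*l
v(L) = L
Q(D, V) = V + D*(-9 + 3*D) (Q(D, V) = (3*(D - 3))*D + V = (3*(-3 + D))*D + V = (-9 + 3*D)*D + V = D*(-9 + 3*D) + V = V + D*(-9 + 3*D))
(Q(-1, 1) + 0)*2 + v(-11) = ((1 + 3*(-1)*(-3 - 1)) + 0)*2 - 11 = ((1 + 3*(-1)*(-4)) + 0)*2 - 11 = ((1 + 12) + 0)*2 - 11 = (13 + 0)*2 - 11 = 13*2 - 11 = 26 - 11 = 15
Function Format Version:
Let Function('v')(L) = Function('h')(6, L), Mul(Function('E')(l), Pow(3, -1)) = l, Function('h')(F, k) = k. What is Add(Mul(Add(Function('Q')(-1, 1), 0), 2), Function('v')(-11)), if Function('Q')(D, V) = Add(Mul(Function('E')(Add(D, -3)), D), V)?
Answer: 15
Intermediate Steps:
Function('E')(l) = Mul(3, l)
Function('v')(L) = L
Function('Q')(D, V) = Add(V, Mul(D, Add(-9, Mul(3, D)))) (Function('Q')(D, V) = Add(Mul(Mul(3, Add(D, -3)), D), V) = Add(Mul(Mul(3, Add(-3, D)), D), V) = Add(Mul(Add(-9, Mul(3, D)), D), V) = Add(Mul(D, Add(-9, Mul(3, D))), V) = Add(V, Mul(D, Add(-9, Mul(3, D)))))
Add(Mul(Add(Function('Q')(-1, 1), 0), 2), Function('v')(-11)) = Add(Mul(Add(Add(1, Mul(3, -1, Add(-3, -1))), 0), 2), -11) = Add(Mul(Add(Add(1, Mul(3, -1, -4)), 0), 2), -11) = Add(Mul(Add(Add(1, 12), 0), 2), -11) = Add(Mul(Add(13, 0), 2), -11) = Add(Mul(13, 2), -11) = Add(26, -11) = 15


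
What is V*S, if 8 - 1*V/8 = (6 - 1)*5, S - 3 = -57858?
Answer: 7868280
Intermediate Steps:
S = -57855 (S = 3 - 57858 = -57855)
V = -136 (V = 64 - 8*(6 - 1)*5 = 64 - 40*5 = 64 - 8*25 = 64 - 200 = -136)
V*S = -136*(-57855) = 7868280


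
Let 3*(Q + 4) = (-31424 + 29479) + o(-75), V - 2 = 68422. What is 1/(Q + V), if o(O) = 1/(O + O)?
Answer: 450/30497249 ≈ 1.4755e-5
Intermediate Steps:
V = 68424 (V = 2 + 68422 = 68424)
o(O) = 1/(2*O)
Q = -293551/450 (Q = -4 + ((-31424 + 29479) + (1/2)/(-75))/3 = -4 + (-1945 + (1/2)*(-1/75))/3 = -4 + (-1945 - 1/150)/3 = -4 + (1/3)*(-291751/150) = -4 - 291751/450 = -293551/450 ≈ -652.34)
1/(Q + V) = 1/(-293551/450 + 68424) = 1/(30497249/450) = 450/30497249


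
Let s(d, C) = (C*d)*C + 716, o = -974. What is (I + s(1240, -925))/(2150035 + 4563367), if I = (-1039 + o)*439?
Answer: 1060092009/6713402 ≈ 157.91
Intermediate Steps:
s(d, C) = 716 + d*C² (s(d, C) = d*C² + 716 = 716 + d*C²)
I = -883707 (I = (-1039 - 974)*439 = -2013*439 = -883707)
(I + s(1240, -925))/(2150035 + 4563367) = (-883707 + (716 + 1240*(-925)²))/(2150035 + 4563367) = (-883707 + (716 + 1240*855625))/6713402 = (-883707 + (716 + 1060975000))*(1/6713402) = (-883707 + 1060975716)*(1/6713402) = 1060092009*(1/6713402) = 1060092009/6713402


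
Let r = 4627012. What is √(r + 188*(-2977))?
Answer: 2*√1016834 ≈ 2016.8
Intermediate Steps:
√(r + 188*(-2977)) = √(4627012 + 188*(-2977)) = √(4627012 - 559676) = √4067336 = 2*√1016834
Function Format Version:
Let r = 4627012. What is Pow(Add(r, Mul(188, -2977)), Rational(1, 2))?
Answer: Mul(2, Pow(1016834, Rational(1, 2))) ≈ 2016.8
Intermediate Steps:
Pow(Add(r, Mul(188, -2977)), Rational(1, 2)) = Pow(Add(4627012, Mul(188, -2977)), Rational(1, 2)) = Pow(Add(4627012, -559676), Rational(1, 2)) = Pow(4067336, Rational(1, 2)) = Mul(2, Pow(1016834, Rational(1, 2)))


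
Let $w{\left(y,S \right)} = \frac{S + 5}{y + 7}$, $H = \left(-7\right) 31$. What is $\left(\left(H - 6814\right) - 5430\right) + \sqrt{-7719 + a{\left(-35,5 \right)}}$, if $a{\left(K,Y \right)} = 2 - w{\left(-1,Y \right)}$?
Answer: $-12461 + \frac{2 i \sqrt{17367}}{3} \approx -12461.0 + 87.856 i$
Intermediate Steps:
$H = -217$
$w{\left(y,S \right)} = \frac{5 + S}{7 + y}$
$a{\left(K,Y \right)} = \frac{7}{6} - \frac{Y}{6}$ ($a{\left(K,Y \right)} = 2 - \frac{5 + Y}{7 - 1} = 2 - \frac{5 + Y}{6} = 2 - \left(\frac{5}{6} + \frac{Y}{6}\right) = \frac{7}{6} - \frac{Y}{6}$)
$\left(\left(H - 6814\right) - 5430\right) + \sqrt{-7719 + a{\left(-35,5 \right)}} = \left(\left(-217 - 6814\right) - 5430\right) + \sqrt{-7719 + \left(\frac{7}{6} - \frac{5}{6}\right)} = \left(-7031 - 5430\right) + \sqrt{-7719 + \left(\frac{7}{6} - \frac{5}{6}\right)} = -12461 + \sqrt{-7719 + \frac{1}{3}} = -12461 + \sqrt{- \frac{23156}{3}} = -12461 + \frac{2 i \sqrt{17367}}{3}$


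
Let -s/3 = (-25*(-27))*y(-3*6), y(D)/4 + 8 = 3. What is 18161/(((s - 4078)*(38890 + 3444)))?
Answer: 18161/1541888948 ≈ 1.1778e-5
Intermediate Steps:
y(D) = -20 (y(D) = -32 + 4*3 = -32 + 12 = -20)
s = 40500 (s = -3*(-25*(-27))*(-20) = -2025*(-20) = -3*(-13500) = 40500)
18161/(((s - 4078)*(38890 + 3444))) = 18161/(((40500 - 4078)*(38890 + 3444))) = 18161/((36422*42334)) = 18161/1541888948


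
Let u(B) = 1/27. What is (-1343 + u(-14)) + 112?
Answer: -33236/27 ≈ -1231.0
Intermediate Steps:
u(B) = 1/27
(-1343 + u(-14)) + 112 = (-1343 + 1/27) + 112 = -36260/27 + 112 = -33236/27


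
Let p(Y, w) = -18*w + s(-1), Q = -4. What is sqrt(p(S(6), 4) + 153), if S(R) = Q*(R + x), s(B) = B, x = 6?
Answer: 4*sqrt(5) ≈ 8.9443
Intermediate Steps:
S(R) = -24 - 4*R (S(R) = -4*(R + 6) = -4*(6 + R) = -24 - 4*R)
p(Y, w) = -1 - 18*w (p(Y, w) = -18*w - 1 = -1 - 18*w)
sqrt(p(S(6), 4) + 153) = sqrt((-1 - 18*4) + 153) = sqrt((-1 - 72) + 153) = sqrt(-73 + 153) = sqrt(80) = 4*sqrt(5)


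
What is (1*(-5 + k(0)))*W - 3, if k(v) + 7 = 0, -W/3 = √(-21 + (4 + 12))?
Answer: -3 + 36*I*√5 ≈ -3.0 + 80.498*I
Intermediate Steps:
W = -3*I*√5 (W = -3*√(-21 + (4 + 12)) = -3*√(-21 + 16) = -3*I*√5 ≈ -6.7082*I)
k(v) = -7 (k(v) = -7 + 0 = -7)
(1*(-5 + k(0)))*W - 3 = (1*(-5 - 7))*(-3*I*√5) - 3 = (1*(-12))*(-3*I*√5) - 3 = -(-36)*I*√5 - 3 = 36*I*√5 - 3 = -3 + 36*I*√5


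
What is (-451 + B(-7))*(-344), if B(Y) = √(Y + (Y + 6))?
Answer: 155144 - 688*I*√2 ≈ 1.5514e+5 - 972.98*I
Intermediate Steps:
B(Y) = √(6 + 2*Y) (B(Y) = √(Y + (6 + Y)) = √(6 + 2*Y))
(-451 + B(-7))*(-344) = (-451 + √(6 + 2*(-7)))*(-344) = (-451 + √(6 - 14))*(-344) = (-451 + √(-8))*(-344) = (-451 + 2*I*√2)*(-344) = 155144 - 688*I*√2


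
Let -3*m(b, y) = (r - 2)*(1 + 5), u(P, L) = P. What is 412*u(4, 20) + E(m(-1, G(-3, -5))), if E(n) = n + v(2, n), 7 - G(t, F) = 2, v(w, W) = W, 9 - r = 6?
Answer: 1644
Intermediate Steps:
r = 3 (r = 9 - 1*6 = 9 - 6 = 3)
G(t, F) = 5 (G(t, F) = 7 - 1*2 = 7 - 2 = 5)
m(b, y) = -2 (m(b, y) = -(3 - 2)*(1 + 5)/3 = -6/3 = -1/3*6 = -2)
E(n) = 2*n (E(n) = n + n = 2*n)
412*u(4, 20) + E(m(-1, G(-3, -5))) = 412*4 + 2*(-2) = 1648 - 4 = 1644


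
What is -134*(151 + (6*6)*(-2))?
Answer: -10586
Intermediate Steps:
-134*(151 + (6*6)*(-2)) = -134*(151 + 36*(-2)) = -134*(151 - 72) = -134*79 = -10586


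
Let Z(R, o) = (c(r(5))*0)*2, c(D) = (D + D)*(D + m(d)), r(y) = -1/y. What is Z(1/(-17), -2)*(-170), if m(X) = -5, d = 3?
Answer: 0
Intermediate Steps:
c(D) = 2*D*(-5 + D) (c(D) = (D + D)*(D - 5) = (2*D)*(-5 + D) = 2*D*(-5 + D))
Z(R, o) = 0 (Z(R, o) = ((2*(-1/5)*(-5 - 1/5))*0)*2 = ((2*(-1/5)*(-26/5))*0)*2 = ((52/25)*0)*2 = 0*2 = 0)
Z(1/(-17), -2)*(-170) = 0*(-170) = 0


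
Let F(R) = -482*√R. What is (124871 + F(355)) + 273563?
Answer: 398434 - 482*√355 ≈ 3.8935e+5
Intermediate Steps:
(124871 + F(355)) + 273563 = (124871 - 482*√355) + 273563 = 398434 - 482*√355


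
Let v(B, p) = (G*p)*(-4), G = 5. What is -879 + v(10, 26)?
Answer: -1399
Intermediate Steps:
v(B, p) = -20*p (v(B, p) = (5*p)*(-4) = -20*p)
-879 + v(10, 26) = -879 - 20*26 = -879 - 520 = -1399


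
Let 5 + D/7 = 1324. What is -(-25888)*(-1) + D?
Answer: -16655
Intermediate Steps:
D = 9233 (D = -35 + 7*1324 = -35 + 9268 = 9233)
-(-25888)*(-1) + D = -(-25888)*(-1) + 9233 = -809*32 + 9233 = -25888 + 9233 = -16655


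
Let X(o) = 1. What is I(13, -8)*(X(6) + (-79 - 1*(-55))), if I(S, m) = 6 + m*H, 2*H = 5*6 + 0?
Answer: 2622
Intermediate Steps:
H = 15 (H = (5*6 + 0)/2 = (30 + 0)/2 = (½)*30 = 15)
I(S, m) = 6 + 15*m (I(S, m) = 6 + m*15 = 6 + 15*m)
I(13, -8)*(X(6) + (-79 - 1*(-55))) = (6 + 15*(-8))*(1 + (-79 - 1*(-55))) = (6 - 120)*(1 + (-79 + 55)) = -114*(1 - 24) = -114*(-23) = 2622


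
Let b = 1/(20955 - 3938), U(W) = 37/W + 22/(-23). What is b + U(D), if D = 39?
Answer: -9094/1174173 ≈ -0.0077450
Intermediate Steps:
U(W) = -22/23 + 37/W (U(W) = 37/W + 22*(-1/23) = 37/W - 22/23 = -22/23 + 37/W)
b = 1/17017 ≈ 5.8765e-5
b + U(D) = 1/17017 + (-22/23 + 37/39) = 1/17017 - 7/897 = -9094/1174173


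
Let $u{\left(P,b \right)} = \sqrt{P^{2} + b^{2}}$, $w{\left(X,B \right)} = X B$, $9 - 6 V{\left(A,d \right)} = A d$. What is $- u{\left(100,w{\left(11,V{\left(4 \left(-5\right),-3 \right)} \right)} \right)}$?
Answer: $- \frac{\sqrt{74969}}{2} \approx -136.9$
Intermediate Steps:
$V{\left(A,d \right)} = \frac{3}{2} - \frac{A d}{6}$
$w{\left(X,B \right)} = B X$
$- u{\left(100,w{\left(11,V{\left(4 \left(-5\right),-3 \right)} \right)} \right)} = - \sqrt{100^{2} + \left(\left(\frac{3}{2} - \frac{1}{6} \cdot 4 \left(-5\right) \left(-3\right)\right) 11\right)^{2}} = - \sqrt{10000 + \left(\left(\frac{3}{2} - \left(- \frac{10}{3}\right) \left(-3\right)\right) 11\right)^{2}} = - \sqrt{10000 + \left(\left(\frac{3}{2} - 10\right) 11\right)^{2}} = - \sqrt{10000 + \left(\left(- \frac{17}{2}\right) 11\right)^{2}} = - \sqrt{10000 + \left(- \frac{187}{2}\right)^{2}} = - \sqrt{10000 + \frac{34969}{4}} = - \sqrt{\frac{74969}{4}} = - \frac{\sqrt{74969}}{2}$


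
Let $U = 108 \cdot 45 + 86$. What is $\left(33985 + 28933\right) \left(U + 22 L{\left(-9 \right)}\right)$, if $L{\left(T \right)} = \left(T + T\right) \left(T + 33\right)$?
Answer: $-286780244$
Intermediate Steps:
$L{\left(T \right)} = 2 T \left(33 + T\right)$
$U = 4946$ ($U = 4860 + 86 = 4946$)
$\left(33985 + 28933\right) \left(U + 22 L{\left(-9 \right)}\right) = \left(33985 + 28933\right) \left(4946 + 22 \cdot 2 \left(-9\right) \left(33 - 9\right)\right) = 62918 \left(4946 + 22 \cdot 2 \left(-9\right) 24\right) = 62918 \left(4946 + 22 \left(-432\right)\right) = 62918 \left(4946 - 9504\right) = 62918 \left(-4558\right) = -286780244$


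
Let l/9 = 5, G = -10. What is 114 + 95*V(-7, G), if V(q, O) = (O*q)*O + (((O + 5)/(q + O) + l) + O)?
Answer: -1071562/17 ≈ -63033.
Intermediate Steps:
l = 45 (l = 9*5 = 45)
V(q, O) = 45 + O + q*O² + (5 + O)/(O + q) (V(q, O) = (O*q)*O + (((O + 5)/(q + O) + 45) + O) = q*O² + (((5 + O)/(O + q) + 45) + O) = q*O² + ((45 + (5 + O)/(O + q)) + O) = q*O² + (45 + O + (5 + O)/(O + q)) = 45 + O + q*O² + (5 + O)/(O + q))
114 + 95*V(-7, G) = 114 + 95*((5 + (-10)² + 45*(-7) + 46*(-10) - 10*(-7) - 7*(-10)³ + (-10)²*(-7)²)/(-10 - 7)) = 114 + 95*((5 + 100 - 315 - 460 + 70 - 7*(-1000) + 100*49)/(-17)) = 114 + 95*(-(5 + 100 - 315 - 460 + 70 + 7000 + 4900)/17) = 114 + 95*(-1/17*11300) = 114 + 95*(-11300/17) = 114 - 1073500/17 = -1071562/17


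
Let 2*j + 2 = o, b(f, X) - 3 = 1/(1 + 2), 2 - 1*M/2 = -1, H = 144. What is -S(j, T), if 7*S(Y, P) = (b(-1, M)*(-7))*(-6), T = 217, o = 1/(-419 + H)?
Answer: -20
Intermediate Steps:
M = 6 (M = 4 - 2*(-1) = 4 + 2 = 6)
o = -1/275 (o = 1/(-419 + 144) = 1/(-275) = -1/275 ≈ -0.0036364)
b(f, X) = 10/3 (b(f, X) = 3 + 1/(1 + 2) = 3 + 1/3 = 10/3)
j = -551/550 (j = -1 + (1/2)*(-1/275) = -1 - 1/550 = -551/550 ≈ -1.0018)
S(Y, P) = 20 (S(Y, P) = (((10/3)*(-7))*(-6))/7 = (-70/3*(-6))/7 = (1/7)*140 = 20)
-S(j, T) = -1*20 = -20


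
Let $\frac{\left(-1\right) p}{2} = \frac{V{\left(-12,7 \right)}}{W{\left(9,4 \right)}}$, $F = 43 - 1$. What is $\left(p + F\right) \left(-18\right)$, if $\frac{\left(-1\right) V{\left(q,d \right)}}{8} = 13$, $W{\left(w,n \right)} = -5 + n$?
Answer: $2988$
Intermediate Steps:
$F = 42$ ($F = 43 - 1 = 42$)
$V{\left(q,d \right)} = -104$ ($V{\left(q,d \right)} = \left(-8\right) 13 = -104$)
$p = -208$ ($p = - 2 \left(- \frac{104}{-5 + 4}\right) = - 2 \left(- \frac{104}{-1}\right) = - 2 \left(\left(-104\right) \left(-1\right)\right) = \left(-2\right) 104 = -208$)
$\left(p + F\right) \left(-18\right) = \left(-208 + 42\right) \left(-18\right) = \left(-166\right) \left(-18\right) = 2988$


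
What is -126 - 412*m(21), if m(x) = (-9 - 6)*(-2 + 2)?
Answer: -126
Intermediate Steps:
m(x) = 0 (m(x) = -15*0 = 0)
-126 - 412*m(21) = -126 - 412*0 = -126 + 0 = -126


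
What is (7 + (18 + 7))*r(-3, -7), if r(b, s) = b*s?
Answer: 672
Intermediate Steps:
(7 + (18 + 7))*r(-3, -7) = (7 + (18 + 7))*(-3*(-7)) = (7 + 25)*21 = 32*21 = 672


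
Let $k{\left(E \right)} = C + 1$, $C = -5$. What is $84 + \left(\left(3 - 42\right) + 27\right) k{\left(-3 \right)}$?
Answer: $132$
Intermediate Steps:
$k{\left(E \right)} = -4$ ($k{\left(E \right)} = -5 + 1 = -4$)
$84 + \left(\left(3 - 42\right) + 27\right) k{\left(-3 \right)} = 84 + \left(\left(3 - 42\right) + 27\right) \left(-4\right) = 84 + \left(-39 + 27\right) \left(-4\right) = 84 - -48 = 84 + 48 = 132$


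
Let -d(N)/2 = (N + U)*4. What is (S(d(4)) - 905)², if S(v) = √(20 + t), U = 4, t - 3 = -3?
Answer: 819045 - 3620*√5 ≈ 8.1095e+5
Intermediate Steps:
t = 0 (t = 3 - 3 = 0)
d(N) = -32 - 8*N (d(N) = -2*(N + 4)*4 = -2*(4 + N)*4 = -2*(16 + 4*N) = -32 - 8*N)
S(v) = 2*√5 (S(v) = √(20 + 0) = √20 = 2*√5)
(S(d(4)) - 905)² = (2*√5 - 905)² = (-905 + 2*√5)²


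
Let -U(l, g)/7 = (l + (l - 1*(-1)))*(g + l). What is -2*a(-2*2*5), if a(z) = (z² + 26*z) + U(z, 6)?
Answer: 7884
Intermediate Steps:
U(l, g) = -7*(1 + 2*l)*(g + l) (U(l, g) = -7*(l + (l - 1*(-1)))*(g + l) = -7*(l + (l + 1))*(g + l) = -7*(l + (1 + l))*(g + l) = -7*(1 + 2*l)*(g + l))
a(z) = -42 - 65*z - 13*z² (a(z) = (z² + 26*z) + (-14*z² - 7*6 - 7*z - 14*6*z) = (z² + 26*z) + (-14*z² - 42 - 7*z - 84*z) = (z² + 26*z) + (-42 - 91*z - 14*z²) = -42 - 65*z - 13*z²)
-2*a(-2*2*5) = -2*(-42 - 65*(-2*2)*5 - 13*(-2*2*5)²) = -2*(-42 - (-260)*5 - 13*(-4*5)²) = -2*(-42 - 65*(-20) - 13*(-20)²) = -2*(-42 + 1300 - 13*400) = -2*(-42 + 1300 - 5200) = -2*(-3942) = 7884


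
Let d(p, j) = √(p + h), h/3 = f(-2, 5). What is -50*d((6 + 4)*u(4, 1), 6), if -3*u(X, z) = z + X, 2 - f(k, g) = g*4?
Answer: -100*I*√159/3 ≈ -420.32*I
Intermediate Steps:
f(k, g) = 2 - 4*g (f(k, g) = 2 - g*4 = 2 - 4*g)
h = -54 (h = 3*(2 - 4*5) = 3*(2 - 20) = 3*(-18) = -54)
u(X, z) = -X/3 - z/3 (u(X, z) = -(z + X)/3 = -(X + z)/3 = -X/3 - z/3)
d(p, j) = √(-54 + p) (d(p, j) = √(p - 54) = √(-54 + p))
-50*d((6 + 4)*u(4, 1), 6) = -50*√(-54 + (6 + 4)*(-⅓*4 - ⅓*1)) = -50*√(-54 + 10*(-4/3 - ⅓)) = -50*√(-54 + 10*(-5/3)) = -50*√(-54 - 50/3) = -100*I*√159/3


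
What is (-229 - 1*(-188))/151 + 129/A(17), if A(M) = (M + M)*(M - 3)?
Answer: -37/71876 ≈ -0.00051478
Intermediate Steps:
A(M) = 2*M*(-3 + M) (A(M) = (2*M)*(-3 + M) = 2*M*(-3 + M))
(-229 - 1*(-188))/151 + 129/A(17) = (-229 - 1*(-188))/151 + 129/((2*17*(-3 + 17))) = (-229 + 188)*(1/151) + 129/((2*17*14)) = -41*1/151 + 129/476 = -41/151 + 129*(1/476) = -41/151 + 129/476 = -37/71876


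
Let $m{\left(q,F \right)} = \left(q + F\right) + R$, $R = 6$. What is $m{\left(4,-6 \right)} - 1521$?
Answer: $-1517$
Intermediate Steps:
$m{\left(q,F \right)} = 6 + F + q$ ($m{\left(q,F \right)} = \left(q + F\right) + 6 = \left(F + q\right) + 6 = 6 + F + q$)
$m{\left(4,-6 \right)} - 1521 = \left(6 - 6 + 4\right) - 1521 = 4 - 1521 = -1517$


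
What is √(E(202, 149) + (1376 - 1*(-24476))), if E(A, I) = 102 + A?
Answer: 2*√6539 ≈ 161.73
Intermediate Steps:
√(E(202, 149) + (1376 - 1*(-24476))) = √((102 + 202) + (1376 - 1*(-24476))) = √(304 + (1376 + 24476)) = √(304 + 25852) = √26156 = 2*√6539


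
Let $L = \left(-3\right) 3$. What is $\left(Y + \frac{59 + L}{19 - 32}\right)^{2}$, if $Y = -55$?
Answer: $\frac{585225}{169} \approx 3462.9$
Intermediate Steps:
$L = -9$
$\left(Y + \frac{59 + L}{19 - 32}\right)^{2} = \left(-55 + \frac{59 - 9}{19 - 32}\right)^{2} = \left(-55 + \frac{50}{-13}\right)^{2} = \left(-55 + 50 \left(- \frac{1}{13}\right)\right)^{2} = \left(-55 - \frac{50}{13}\right)^{2} = \left(- \frac{765}{13}\right)^{2} = \frac{585225}{169}$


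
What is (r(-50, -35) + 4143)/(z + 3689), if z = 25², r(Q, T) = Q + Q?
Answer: 4043/4314 ≈ 0.93718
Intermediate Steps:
r(Q, T) = 2*Q
z = 625
(r(-50, -35) + 4143)/(z + 3689) = (2*(-50) + 4143)/(625 + 3689) = (-100 + 4143)/4314 = 4043*(1/4314) = 4043/4314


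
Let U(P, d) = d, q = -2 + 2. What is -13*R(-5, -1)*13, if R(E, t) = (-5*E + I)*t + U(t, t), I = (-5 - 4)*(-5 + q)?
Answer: 11999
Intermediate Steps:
q = 0
I = 45 (I = (-5 - 4)*(-5 + 0) = -9*(-5) = 45)
R(E, t) = t + t*(45 - 5*E) (R(E, t) = (-5*E + 45)*t + t = (45 - 5*E)*t + t = t*(45 - 5*E) + t = t + t*(45 - 5*E))
-13*R(-5, -1)*13 = -(-13)*(46 - 5*(-5))*13 = -(-13)*(46 + 25)*13 = -(-13)*71*13 = -13*(-71)*13 = 923*13 = 11999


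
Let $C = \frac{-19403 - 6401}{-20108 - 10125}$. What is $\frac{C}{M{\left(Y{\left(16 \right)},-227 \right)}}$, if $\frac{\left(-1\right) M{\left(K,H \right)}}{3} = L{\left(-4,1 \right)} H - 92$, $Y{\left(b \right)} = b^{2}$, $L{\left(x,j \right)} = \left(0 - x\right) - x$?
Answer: $\frac{6451}{43263423} \approx 0.00014911$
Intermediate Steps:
$L{\left(x,j \right)} = - 2 x$ ($L{\left(x,j \right)} = - x - x = - 2 x$)
$C = \frac{25804}{30233}$ ($C = - \frac{25804}{-30233} = \left(-25804\right) \left(- \frac{1}{30233}\right) = \frac{25804}{30233} \approx 0.8535$)
$M{\left(K,H \right)} = 276 - 24 H$ ($M{\left(K,H \right)} = - 3 \left(\left(-2\right) \left(-4\right) H - 92\right) = - 3 \left(8 H - 92\right) = - 3 \left(-92 + 8 H\right) = 276 - 24 H$)
$\frac{C}{M{\left(Y{\left(16 \right)},-227 \right)}} = \frac{25804}{30233 \left(276 - -5448\right)} = \frac{25804}{30233 \left(276 + 5448\right)} = \frac{25804}{30233 \cdot 5724} = \frac{25804}{30233} \cdot \frac{1}{5724} = \frac{6451}{43263423}$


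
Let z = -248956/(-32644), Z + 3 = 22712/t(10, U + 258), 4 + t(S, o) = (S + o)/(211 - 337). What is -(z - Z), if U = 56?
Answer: -650728818/187703 ≈ -3466.8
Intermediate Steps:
t(S, o) = -4 - S/126 - o/126 (t(S, o) = -4 + (S + o)/(211 - 337) = -4 + (S + o)/(-126) = -4 + (S + o)*(-1/126) = -4 + (-S/126 - o/126) = -4 - S/126 - o/126)
Z = -79561/23 (Z = -3 + 22712/(-4 - 1/126*10 - (56 + 258)/126) = -3 + 22712/(-4 - 5/63 - 1/126*314) = -3 + 22712/(-4 - 5/63 - 157/63) = -3 + 22712/(-46/7) = -3 + 22712*(-7/46) = -3 - 79492/23 = -79561/23 ≈ -3459.2)
z = 62239/8161 (z = -248956*(-1/32644) = 62239/8161 ≈ 7.6264)
-(z - Z) = -(62239/8161 - 1*(-79561/23)) = -(62239/8161 + 79561/23) = -1*650728818/187703 = -650728818/187703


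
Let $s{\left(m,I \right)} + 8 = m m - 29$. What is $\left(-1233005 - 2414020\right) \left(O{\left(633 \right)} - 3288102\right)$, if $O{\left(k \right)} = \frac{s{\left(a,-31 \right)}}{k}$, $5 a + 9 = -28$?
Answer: $\frac{2530267709881662}{211} \approx 1.1992 \cdot 10^{13}$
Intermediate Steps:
$a = - \frac{37}{5}$ ($a = - \frac{9}{5} + \frac{1}{5} \left(-28\right) = - \frac{9}{5} - \frac{28}{5} = - \frac{37}{5} \approx -7.4$)
$s{\left(m,I \right)} = -37 + m^{2}$ ($s{\left(m,I \right)} = -8 + \left(m m - 29\right) = -8 + \left(m^{2} - 29\right) = -8 + \left(-29 + m^{2}\right) = -37 + m^{2}$)
$O{\left(k \right)} = \frac{444}{25 k}$ ($O{\left(k \right)} = \frac{-37 + \left(- \frac{37}{5}\right)^{2}}{k} = \frac{-37 + \frac{1369}{25}}{k} = \frac{444}{25 k}$)
$\left(-1233005 - 2414020\right) \left(O{\left(633 \right)} - 3288102\right) = \left(-1233005 - 2414020\right) \left(\frac{444}{25 \cdot 633} - 3288102\right) = - 3647025 \left(\frac{444}{25} \cdot \frac{1}{633} - 3288102\right) = - 3647025 \left(\frac{148}{5275} - 3288102\right) = \left(-3647025\right) \left(- \frac{17344737902}{5275}\right) = \frac{2530267709881662}{211}$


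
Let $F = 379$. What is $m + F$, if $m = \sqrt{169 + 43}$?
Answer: $379 + 2 \sqrt{53} \approx 393.56$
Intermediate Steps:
$m = 2 \sqrt{53}$ ($m = \sqrt{212} = 2 \sqrt{53} \approx 14.56$)
$m + F = 2 \sqrt{53} + 379 = 379 + 2 \sqrt{53}$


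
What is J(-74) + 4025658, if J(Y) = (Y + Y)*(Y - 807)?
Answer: 4156046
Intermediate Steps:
J(Y) = 2*Y*(-807 + Y) (J(Y) = (2*Y)*(-807 + Y) = 2*Y*(-807 + Y))
J(-74) + 4025658 = 2*(-74)*(-807 - 74) + 4025658 = 2*(-74)*(-881) + 4025658 = 130388 + 4025658 = 4156046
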